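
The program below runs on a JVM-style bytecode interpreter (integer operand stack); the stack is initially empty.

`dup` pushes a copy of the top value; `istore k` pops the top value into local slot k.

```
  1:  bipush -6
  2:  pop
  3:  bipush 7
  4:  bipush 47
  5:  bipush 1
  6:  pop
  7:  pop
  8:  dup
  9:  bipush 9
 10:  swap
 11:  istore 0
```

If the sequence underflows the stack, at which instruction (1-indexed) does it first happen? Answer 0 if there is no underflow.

0

bipush -6 → -6
pop       → (empty)
bipush 7  → 7
bipush 47 → 7 47
bipush 1  → 7 47 1
pop       → 7 47
pop       → 7
dup       → 7 7
bipush 9  → 7 7 9
swap      → 7 9 7
istore 0  → 7 9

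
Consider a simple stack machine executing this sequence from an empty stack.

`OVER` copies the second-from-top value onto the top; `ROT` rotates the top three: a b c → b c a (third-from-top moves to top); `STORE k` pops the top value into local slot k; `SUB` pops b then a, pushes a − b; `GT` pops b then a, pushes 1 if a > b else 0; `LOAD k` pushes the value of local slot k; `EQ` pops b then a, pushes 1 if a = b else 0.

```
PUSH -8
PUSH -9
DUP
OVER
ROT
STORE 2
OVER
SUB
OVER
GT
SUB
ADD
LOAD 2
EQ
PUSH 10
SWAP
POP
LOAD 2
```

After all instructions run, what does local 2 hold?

-9

PUSH -8 -> -8
PUSH -9 -> -8 -9
DUP     -> -8 -9 -9
OVER    -> -8 -9 -9 -9
ROT     -> -8 -9 -9 -9
STORE 2 -> -8 -9 -9
OVER    -> -8 -9 -9 -9
SUB     -> -8 -9 0
OVER    -> -8 -9 0 -9
GT      -> -8 -9 1
SUB     -> -8 -10
ADD     -> -18
LOAD 2  -> -18 -9
EQ      -> 0
PUSH 10 -> 0 10
SWAP    -> 10 0
POP     -> 10
LOAD 2  -> 10 -9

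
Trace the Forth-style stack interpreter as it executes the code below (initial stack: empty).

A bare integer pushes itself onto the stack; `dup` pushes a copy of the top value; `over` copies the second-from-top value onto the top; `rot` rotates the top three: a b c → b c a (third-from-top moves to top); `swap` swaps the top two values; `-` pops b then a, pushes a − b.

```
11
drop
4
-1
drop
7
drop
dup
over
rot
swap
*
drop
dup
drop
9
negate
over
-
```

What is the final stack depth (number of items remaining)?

11     → 11
drop   → (empty)
4      → 4
-1     → 4 -1
drop   → 4
7      → 4 7
drop   → 4
dup    → 4 4
over   → 4 4 4
rot    → 4 4 4
swap   → 4 4 4
*      → 4 16
drop   → 4
dup    → 4 4
drop   → 4
9      → 4 9
negate → 4 -9
over   → 4 -9 4
-      → 4 -13

2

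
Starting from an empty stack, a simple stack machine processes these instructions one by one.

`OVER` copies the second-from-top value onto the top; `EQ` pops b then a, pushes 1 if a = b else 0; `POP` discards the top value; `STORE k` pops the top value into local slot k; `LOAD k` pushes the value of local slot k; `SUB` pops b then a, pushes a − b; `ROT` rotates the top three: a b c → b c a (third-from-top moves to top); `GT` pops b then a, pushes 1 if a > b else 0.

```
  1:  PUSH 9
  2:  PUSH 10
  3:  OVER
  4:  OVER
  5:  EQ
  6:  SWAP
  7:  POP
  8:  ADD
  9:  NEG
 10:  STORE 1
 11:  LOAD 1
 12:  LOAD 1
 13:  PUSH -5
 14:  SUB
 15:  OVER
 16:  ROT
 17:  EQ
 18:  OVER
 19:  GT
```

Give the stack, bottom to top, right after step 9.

[-9]

PUSH 9   [9]
PUSH 10  [9, 10]
OVER     [9, 10, 9]
OVER     [9, 10, 9, 10]
EQ       [9, 10, 0]
SWAP     [9, 0, 10]
POP      [9, 0]
ADD      [9]
NEG      [-9]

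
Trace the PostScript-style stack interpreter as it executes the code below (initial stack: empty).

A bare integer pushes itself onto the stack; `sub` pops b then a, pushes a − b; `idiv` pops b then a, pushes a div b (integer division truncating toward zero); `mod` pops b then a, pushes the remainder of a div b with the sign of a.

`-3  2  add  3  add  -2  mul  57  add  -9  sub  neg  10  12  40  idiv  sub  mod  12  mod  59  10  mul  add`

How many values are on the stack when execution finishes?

1

-3   : -3
2    : -3 2
add  : -1
3    : -1 3
add  : 2
-2   : 2 -2
mul  : -4
57   : -4 57
add  : 53
-9   : 53 -9
sub  : 62
neg  : -62
10   : -62 10
12   : -62 10 12
40   : -62 10 12 40
idiv : -62 10 0
sub  : -62 10
mod  : -2
12   : -2 12
mod  : -2
59   : -2 59
10   : -2 59 10
mul  : -2 590
add  : 588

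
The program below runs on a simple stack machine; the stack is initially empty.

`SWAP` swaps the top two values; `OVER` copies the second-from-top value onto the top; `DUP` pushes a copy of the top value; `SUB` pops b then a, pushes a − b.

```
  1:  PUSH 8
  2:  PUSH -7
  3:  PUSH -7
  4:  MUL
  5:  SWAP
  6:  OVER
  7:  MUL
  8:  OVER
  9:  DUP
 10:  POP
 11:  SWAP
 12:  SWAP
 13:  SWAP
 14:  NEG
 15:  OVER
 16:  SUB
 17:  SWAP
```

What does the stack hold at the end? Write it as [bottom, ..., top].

[49, -441, 49]

PUSH 8  → 8
PUSH -7 → 8 -7
PUSH -7 → 8 -7 -7
MUL     → 8 49
SWAP    → 49 8
OVER    → 49 8 49
MUL     → 49 392
OVER    → 49 392 49
DUP     → 49 392 49 49
POP     → 49 392 49
SWAP    → 49 49 392
SWAP    → 49 392 49
SWAP    → 49 49 392
NEG     → 49 49 -392
OVER    → 49 49 -392 49
SUB     → 49 49 -441
SWAP    → 49 -441 49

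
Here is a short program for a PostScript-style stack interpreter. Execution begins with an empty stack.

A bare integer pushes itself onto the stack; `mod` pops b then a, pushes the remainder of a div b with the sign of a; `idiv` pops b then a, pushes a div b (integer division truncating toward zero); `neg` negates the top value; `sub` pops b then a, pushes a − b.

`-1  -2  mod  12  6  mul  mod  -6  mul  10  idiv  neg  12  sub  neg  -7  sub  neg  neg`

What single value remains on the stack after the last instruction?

19

-1   : [-1]
-2   : [-1, -2]
mod  : [-1]
12   : [-1, 12]
6    : [-1, 12, 6]
mul  : [-1, 72]
mod  : [-1]
-6   : [-1, -6]
mul  : [6]
10   : [6, 10]
idiv : [0]
neg  : [0]
12   : [0, 12]
sub  : [-12]
neg  : [12]
-7   : [12, -7]
sub  : [19]
neg  : [-19]
neg  : [19]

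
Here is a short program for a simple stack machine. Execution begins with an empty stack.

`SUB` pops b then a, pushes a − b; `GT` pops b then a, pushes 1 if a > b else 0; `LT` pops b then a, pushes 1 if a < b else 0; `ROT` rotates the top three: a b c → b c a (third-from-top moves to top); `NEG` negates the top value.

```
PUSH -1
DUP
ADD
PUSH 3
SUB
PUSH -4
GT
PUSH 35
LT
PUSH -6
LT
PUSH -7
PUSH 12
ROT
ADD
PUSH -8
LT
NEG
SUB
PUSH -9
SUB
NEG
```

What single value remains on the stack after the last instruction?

PUSH -1 : [-1]
DUP     : [-1, -1]
ADD     : [-2]
PUSH 3  : [-2, 3]
SUB     : [-5]
PUSH -4 : [-5, -4]
GT      : [0]
PUSH 35 : [0, 35]
LT      : [1]
PUSH -6 : [1, -6]
LT      : [0]
PUSH -7 : [0, -7]
PUSH 12 : [0, -7, 12]
ROT     : [-7, 12, 0]
ADD     : [-7, 12]
PUSH -8 : [-7, 12, -8]
LT      : [-7, 0]
NEG     : [-7, 0]
SUB     : [-7]
PUSH -9 : [-7, -9]
SUB     : [2]
NEG     : [-2]

-2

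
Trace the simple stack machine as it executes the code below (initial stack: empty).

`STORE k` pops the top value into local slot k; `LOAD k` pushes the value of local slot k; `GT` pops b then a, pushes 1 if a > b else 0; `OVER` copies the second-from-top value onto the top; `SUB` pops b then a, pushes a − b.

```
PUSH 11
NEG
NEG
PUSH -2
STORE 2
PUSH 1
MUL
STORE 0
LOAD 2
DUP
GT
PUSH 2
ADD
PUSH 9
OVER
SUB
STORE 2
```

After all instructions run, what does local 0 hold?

11

PUSH 11 : [11]
NEG     : [-11]
NEG     : [11]
PUSH -2 : [11, -2]
STORE 2 : [11]
PUSH 1  : [11, 1]
MUL     : [11]
STORE 0 : []
LOAD 2  : [-2]
DUP     : [-2, -2]
GT      : [0]
PUSH 2  : [0, 2]
ADD     : [2]
PUSH 9  : [2, 9]
OVER    : [2, 9, 2]
SUB     : [2, 7]
STORE 2 : [2]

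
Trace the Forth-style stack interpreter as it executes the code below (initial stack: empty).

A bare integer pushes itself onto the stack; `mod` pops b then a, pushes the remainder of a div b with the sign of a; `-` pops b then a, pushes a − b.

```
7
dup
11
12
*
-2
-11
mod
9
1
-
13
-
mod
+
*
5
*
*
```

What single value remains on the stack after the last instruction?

31850

7   → [7]
dup → [7, 7]
11  → [7, 7, 11]
12  → [7, 7, 11, 12]
*   → [7, 7, 132]
-2  → [7, 7, 132, -2]
-11 → [7, 7, 132, -2, -11]
mod → [7, 7, 132, -2]
9   → [7, 7, 132, -2, 9]
1   → [7, 7, 132, -2, 9, 1]
-   → [7, 7, 132, -2, 8]
13  → [7, 7, 132, -2, 8, 13]
-   → [7, 7, 132, -2, -5]
mod → [7, 7, 132, -2]
+   → [7, 7, 130]
*   → [7, 910]
5   → [7, 910, 5]
*   → [7, 4550]
*   → [31850]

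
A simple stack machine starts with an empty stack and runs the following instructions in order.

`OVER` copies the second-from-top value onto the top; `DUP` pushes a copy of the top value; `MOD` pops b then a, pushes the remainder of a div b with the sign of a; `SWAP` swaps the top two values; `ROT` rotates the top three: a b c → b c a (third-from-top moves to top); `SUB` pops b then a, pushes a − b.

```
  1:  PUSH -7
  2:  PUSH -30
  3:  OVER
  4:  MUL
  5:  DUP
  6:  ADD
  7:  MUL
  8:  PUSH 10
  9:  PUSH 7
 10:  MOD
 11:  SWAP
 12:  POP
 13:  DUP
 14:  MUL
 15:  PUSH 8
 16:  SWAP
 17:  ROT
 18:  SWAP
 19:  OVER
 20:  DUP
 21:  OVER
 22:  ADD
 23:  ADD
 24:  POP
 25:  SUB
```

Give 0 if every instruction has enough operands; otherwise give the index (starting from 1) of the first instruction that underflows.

PUSH -7  -> [-7]
PUSH -30 -> [-7, -30]
OVER     -> [-7, -30, -7]
MUL      -> [-7, 210]
DUP      -> [-7, 210, 210]
ADD      -> [-7, 420]
MUL      -> [-2940]
PUSH 10  -> [-2940, 10]
PUSH 7   -> [-2940, 10, 7]
MOD      -> [-2940, 3]
SWAP     -> [3, -2940]
POP      -> [3]
DUP      -> [3, 3]
MUL      -> [9]
PUSH 8   -> [9, 8]
SWAP     -> [8, 9]
ROT  — needs 3 operands, stack has 2 → underflow

17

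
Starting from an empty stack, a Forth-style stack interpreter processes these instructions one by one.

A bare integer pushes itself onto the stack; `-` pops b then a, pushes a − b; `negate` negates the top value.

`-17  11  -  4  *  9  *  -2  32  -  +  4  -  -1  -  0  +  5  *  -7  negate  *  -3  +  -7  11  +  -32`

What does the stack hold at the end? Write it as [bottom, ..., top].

-17    : -17
11     : -17 11
-      : -28
4      : -28 4
*      : -112
9      : -112 9
*      : -1008
-2     : -1008 -2
32     : -1008 -2 32
-      : -1008 -34
+      : -1042
4      : -1042 4
-      : -1046
-1     : -1046 -1
-      : -1045
0      : -1045 0
+      : -1045
5      : -1045 5
*      : -5225
-7     : -5225 -7
negate : -5225 7
*      : -36575
-3     : -36575 -3
+      : -36578
-7     : -36578 -7
11     : -36578 -7 11
+      : -36578 4
-32    : -36578 4 -32

[-36578, 4, -32]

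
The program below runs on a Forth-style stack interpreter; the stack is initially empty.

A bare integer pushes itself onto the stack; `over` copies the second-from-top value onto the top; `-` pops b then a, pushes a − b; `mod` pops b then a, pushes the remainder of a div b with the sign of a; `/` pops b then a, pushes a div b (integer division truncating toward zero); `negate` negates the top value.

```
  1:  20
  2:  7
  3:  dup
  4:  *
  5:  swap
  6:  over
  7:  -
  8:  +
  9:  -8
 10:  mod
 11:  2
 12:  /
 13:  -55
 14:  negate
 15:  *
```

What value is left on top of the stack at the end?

110

20     -> [20]
7      -> [20, 7]
dup    -> [20, 7, 7]
*      -> [20, 49]
swap   -> [49, 20]
over   -> [49, 20, 49]
-      -> [49, -29]
+      -> [20]
-8     -> [20, -8]
mod    -> [4]
2      -> [4, 2]
/      -> [2]
-55    -> [2, -55]
negate -> [2, 55]
*      -> [110]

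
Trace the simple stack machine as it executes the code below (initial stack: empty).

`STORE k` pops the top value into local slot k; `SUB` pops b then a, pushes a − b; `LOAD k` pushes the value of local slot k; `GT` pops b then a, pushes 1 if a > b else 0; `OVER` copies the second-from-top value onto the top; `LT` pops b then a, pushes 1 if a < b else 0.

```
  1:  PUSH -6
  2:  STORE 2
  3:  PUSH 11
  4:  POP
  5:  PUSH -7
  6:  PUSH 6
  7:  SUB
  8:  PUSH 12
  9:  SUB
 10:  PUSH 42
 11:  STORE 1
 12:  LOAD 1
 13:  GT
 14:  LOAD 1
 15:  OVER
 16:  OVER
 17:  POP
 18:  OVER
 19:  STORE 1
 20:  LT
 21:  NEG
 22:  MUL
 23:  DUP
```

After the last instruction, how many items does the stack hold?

PUSH -6 : [-6]
STORE 2 : []
PUSH 11 : [11]
POP     : []
PUSH -7 : [-7]
PUSH 6  : [-7, 6]
SUB     : [-13]
PUSH 12 : [-13, 12]
SUB     : [-25]
PUSH 42 : [-25, 42]
STORE 1 : [-25]
LOAD 1  : [-25, 42]
GT      : [0]
LOAD 1  : [0, 42]
OVER    : [0, 42, 0]
OVER    : [0, 42, 0, 42]
POP     : [0, 42, 0]
OVER    : [0, 42, 0, 42]
STORE 1 : [0, 42, 0]
LT      : [0, 0]
NEG     : [0, 0]
MUL     : [0]
DUP     : [0, 0]

2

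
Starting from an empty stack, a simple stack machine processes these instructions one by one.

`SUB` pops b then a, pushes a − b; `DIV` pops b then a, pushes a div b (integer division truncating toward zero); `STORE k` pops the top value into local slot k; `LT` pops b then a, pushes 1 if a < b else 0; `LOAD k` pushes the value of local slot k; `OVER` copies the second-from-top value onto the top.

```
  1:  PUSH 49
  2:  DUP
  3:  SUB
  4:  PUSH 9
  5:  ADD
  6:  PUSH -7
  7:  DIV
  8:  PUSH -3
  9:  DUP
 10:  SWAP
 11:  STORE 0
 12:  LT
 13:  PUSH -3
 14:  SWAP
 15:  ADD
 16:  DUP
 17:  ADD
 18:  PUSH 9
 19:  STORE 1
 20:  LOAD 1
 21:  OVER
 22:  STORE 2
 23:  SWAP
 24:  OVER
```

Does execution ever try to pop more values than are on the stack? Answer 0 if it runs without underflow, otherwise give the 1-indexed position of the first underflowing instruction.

PUSH 49 : [49]
DUP     : [49, 49]
SUB     : [0]
PUSH 9  : [0, 9]
ADD     : [9]
PUSH -7 : [9, -7]
DIV     : [-1]
PUSH -3 : [-1, -3]
DUP     : [-1, -3, -3]
SWAP    : [-1, -3, -3]
STORE 0 : [-1, -3]
LT      : [0]
PUSH -3 : [0, -3]
SWAP    : [-3, 0]
ADD     : [-3]
DUP     : [-3, -3]
ADD     : [-6]
PUSH 9  : [-6, 9]
STORE 1 : [-6]
LOAD 1  : [-6, 9]
OVER    : [-6, 9, -6]
STORE 2 : [-6, 9]
SWAP    : [9, -6]
OVER    : [9, -6, 9]

0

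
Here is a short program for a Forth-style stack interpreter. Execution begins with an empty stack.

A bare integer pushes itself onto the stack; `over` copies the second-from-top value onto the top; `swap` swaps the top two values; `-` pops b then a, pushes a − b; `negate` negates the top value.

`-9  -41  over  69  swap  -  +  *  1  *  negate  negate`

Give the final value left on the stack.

-9      -9
-41     -9 -41
over    -9 -41 -9
69      -9 -41 -9 69
swap    -9 -41 69 -9
-       -9 -41 78
+       -9 37
*       -333
1       -333 1
*       -333
negate  333
negate  -333

-333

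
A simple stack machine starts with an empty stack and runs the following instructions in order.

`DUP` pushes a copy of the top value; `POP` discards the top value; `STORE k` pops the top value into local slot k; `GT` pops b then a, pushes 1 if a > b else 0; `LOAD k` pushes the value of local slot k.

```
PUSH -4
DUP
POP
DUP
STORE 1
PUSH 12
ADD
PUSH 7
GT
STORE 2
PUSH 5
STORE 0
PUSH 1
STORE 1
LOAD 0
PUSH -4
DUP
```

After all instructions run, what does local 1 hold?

1

PUSH -4 -> [-4]
DUP     -> [-4, -4]
POP     -> [-4]
DUP     -> [-4, -4]
STORE 1 -> [-4]
PUSH 12 -> [-4, 12]
ADD     -> [8]
PUSH 7  -> [8, 7]
GT      -> [1]
STORE 2 -> []
PUSH 5  -> [5]
STORE 0 -> []
PUSH 1  -> [1]
STORE 1 -> []
LOAD 0  -> [5]
PUSH -4 -> [5, -4]
DUP     -> [5, -4, -4]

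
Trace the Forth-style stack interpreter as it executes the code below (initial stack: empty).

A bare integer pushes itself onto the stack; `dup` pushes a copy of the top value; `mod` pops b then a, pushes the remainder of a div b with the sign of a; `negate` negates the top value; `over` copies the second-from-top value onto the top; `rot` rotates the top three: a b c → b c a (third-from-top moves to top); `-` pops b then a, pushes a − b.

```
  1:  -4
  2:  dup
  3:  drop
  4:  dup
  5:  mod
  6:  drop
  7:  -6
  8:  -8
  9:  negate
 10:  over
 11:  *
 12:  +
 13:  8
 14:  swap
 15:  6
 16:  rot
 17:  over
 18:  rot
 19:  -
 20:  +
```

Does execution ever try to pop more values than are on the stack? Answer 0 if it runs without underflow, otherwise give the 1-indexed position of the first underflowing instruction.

-4     → [-4]
dup    → [-4, -4]
drop   → [-4]
dup    → [-4, -4]
mod    → [0]
drop   → []
-6     → [-6]
-8     → [-6, -8]
negate → [-6, 8]
over   → [-6, 8, -6]
*      → [-6, -48]
+      → [-54]
8      → [-54, 8]
swap   → [8, -54]
6      → [8, -54, 6]
rot    → [-54, 6, 8]
over   → [-54, 6, 8, 6]
rot    → [-54, 8, 6, 6]
-      → [-54, 8, 0]
+      → [-54, 8]

0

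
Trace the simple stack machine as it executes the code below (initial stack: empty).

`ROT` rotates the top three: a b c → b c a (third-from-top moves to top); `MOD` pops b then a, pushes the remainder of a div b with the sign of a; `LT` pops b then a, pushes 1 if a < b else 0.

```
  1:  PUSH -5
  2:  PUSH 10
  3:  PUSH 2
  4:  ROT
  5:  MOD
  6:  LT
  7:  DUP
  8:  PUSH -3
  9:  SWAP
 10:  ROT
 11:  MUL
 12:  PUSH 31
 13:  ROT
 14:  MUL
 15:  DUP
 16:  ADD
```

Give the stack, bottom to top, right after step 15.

[0, -93, -93]

PUSH -5 -> -5
PUSH 10 -> -5 10
PUSH 2  -> -5 10 2
ROT     -> 10 2 -5
MOD     -> 10 2
LT      -> 0
DUP     -> 0 0
PUSH -3 -> 0 0 -3
SWAP    -> 0 -3 0
ROT     -> -3 0 0
MUL     -> -3 0
PUSH 31 -> -3 0 31
ROT     -> 0 31 -3
MUL     -> 0 -93
DUP     -> 0 -93 -93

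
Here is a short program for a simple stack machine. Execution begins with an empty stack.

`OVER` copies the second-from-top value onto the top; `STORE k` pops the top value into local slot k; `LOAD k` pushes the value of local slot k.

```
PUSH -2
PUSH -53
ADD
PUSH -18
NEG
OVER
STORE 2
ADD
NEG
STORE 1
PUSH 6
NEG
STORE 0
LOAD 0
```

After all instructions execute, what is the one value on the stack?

-6

PUSH -2  -> -2
PUSH -53 -> -2 -53
ADD      -> -55
PUSH -18 -> -55 -18
NEG      -> -55 18
OVER     -> -55 18 -55
STORE 2  -> -55 18
ADD      -> -37
NEG      -> 37
STORE 1  -> (empty)
PUSH 6   -> 6
NEG      -> -6
STORE 0  -> (empty)
LOAD 0   -> -6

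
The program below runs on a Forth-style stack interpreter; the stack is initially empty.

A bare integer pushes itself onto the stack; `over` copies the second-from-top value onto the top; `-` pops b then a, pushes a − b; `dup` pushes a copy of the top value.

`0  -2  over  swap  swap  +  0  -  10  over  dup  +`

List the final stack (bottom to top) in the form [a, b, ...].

[0, -2, 10, -4]

0    : 0
-2   : 0 -2
over : 0 -2 0
swap : 0 0 -2
swap : 0 -2 0
+    : 0 -2
0    : 0 -2 0
-    : 0 -2
10   : 0 -2 10
over : 0 -2 10 -2
dup  : 0 -2 10 -2 -2
+    : 0 -2 10 -4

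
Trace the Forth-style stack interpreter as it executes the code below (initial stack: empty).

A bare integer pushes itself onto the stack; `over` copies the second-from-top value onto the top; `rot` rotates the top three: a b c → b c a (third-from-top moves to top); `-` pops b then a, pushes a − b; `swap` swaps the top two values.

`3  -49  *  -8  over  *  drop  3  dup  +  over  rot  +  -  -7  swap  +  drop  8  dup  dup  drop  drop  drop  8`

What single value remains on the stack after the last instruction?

8

3    : 3
-49  : 3 -49
*    : -147
-8   : -147 -8
over : -147 -8 -147
*    : -147 1176
drop : -147
3    : -147 3
dup  : -147 3 3
+    : -147 6
over : -147 6 -147
rot  : 6 -147 -147
+    : 6 -294
-    : 300
-7   : 300 -7
swap : -7 300
+    : 293
drop : (empty)
8    : 8
dup  : 8 8
dup  : 8 8 8
drop : 8 8
drop : 8
drop : (empty)
8    : 8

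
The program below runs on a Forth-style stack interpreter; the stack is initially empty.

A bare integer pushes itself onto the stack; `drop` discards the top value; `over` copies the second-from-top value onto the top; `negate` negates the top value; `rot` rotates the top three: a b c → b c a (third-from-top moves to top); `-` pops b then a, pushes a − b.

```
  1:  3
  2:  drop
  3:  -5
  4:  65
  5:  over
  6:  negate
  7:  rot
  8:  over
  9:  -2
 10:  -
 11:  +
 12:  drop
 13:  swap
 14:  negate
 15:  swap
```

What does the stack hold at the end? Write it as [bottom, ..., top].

3       [3]
drop    []
-5      [-5]
65      [-5, 65]
over    [-5, 65, -5]
negate  [-5, 65, 5]
rot     [65, 5, -5]
over    [65, 5, -5, 5]
-2      [65, 5, -5, 5, -2]
-       [65, 5, -5, 7]
+       [65, 5, 2]
drop    [65, 5]
swap    [5, 65]
negate  [5, -65]
swap    [-65, 5]

[-65, 5]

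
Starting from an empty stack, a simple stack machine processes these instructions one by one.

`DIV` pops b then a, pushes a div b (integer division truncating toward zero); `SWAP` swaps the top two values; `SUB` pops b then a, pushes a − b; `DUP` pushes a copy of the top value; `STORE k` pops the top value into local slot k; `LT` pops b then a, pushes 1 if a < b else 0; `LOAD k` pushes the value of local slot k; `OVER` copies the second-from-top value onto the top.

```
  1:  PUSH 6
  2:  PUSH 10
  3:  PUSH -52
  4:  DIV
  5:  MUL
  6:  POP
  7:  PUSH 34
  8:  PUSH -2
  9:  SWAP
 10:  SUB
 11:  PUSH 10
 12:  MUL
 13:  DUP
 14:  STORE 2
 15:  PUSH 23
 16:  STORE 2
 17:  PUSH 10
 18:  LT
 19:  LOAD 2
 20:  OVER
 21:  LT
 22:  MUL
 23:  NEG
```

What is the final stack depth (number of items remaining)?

1

PUSH 6   → [6]
PUSH 10  → [6, 10]
PUSH -52 → [6, 10, -52]
DIV      → [6, 0]
MUL      → [0]
POP      → []
PUSH 34  → [34]
PUSH -2  → [34, -2]
SWAP     → [-2, 34]
SUB      → [-36]
PUSH 10  → [-36, 10]
MUL      → [-360]
DUP      → [-360, -360]
STORE 2  → [-360]
PUSH 23  → [-360, 23]
STORE 2  → [-360]
PUSH 10  → [-360, 10]
LT       → [1]
LOAD 2   → [1, 23]
OVER     → [1, 23, 1]
LT       → [1, 0]
MUL      → [0]
NEG      → [0]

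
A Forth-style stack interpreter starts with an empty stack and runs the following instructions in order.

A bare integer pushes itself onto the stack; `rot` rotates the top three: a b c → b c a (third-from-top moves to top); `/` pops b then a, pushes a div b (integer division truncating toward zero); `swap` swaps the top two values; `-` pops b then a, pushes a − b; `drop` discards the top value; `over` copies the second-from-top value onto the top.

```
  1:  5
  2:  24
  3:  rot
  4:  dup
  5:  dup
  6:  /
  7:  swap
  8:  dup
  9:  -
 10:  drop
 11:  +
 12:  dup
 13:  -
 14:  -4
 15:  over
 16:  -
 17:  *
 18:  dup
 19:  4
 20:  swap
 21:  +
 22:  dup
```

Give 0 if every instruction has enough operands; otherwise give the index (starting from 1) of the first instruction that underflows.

5  : 5
24 : 5 24
rot  — needs 3 operands, stack has 2 → underflow

3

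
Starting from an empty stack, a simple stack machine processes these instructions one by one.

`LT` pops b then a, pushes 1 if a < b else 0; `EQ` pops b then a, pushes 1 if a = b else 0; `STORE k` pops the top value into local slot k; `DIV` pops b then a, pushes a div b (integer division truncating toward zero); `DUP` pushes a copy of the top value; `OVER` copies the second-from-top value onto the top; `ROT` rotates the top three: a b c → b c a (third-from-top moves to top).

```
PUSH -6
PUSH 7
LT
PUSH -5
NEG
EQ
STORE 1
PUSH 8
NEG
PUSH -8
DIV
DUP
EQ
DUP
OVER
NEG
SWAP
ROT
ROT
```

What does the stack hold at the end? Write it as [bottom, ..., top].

PUSH -6 -> [-6]
PUSH 7  -> [-6, 7]
LT      -> [1]
PUSH -5 -> [1, -5]
NEG     -> [1, 5]
EQ      -> [0]
STORE 1 -> []
PUSH 8  -> [8]
NEG     -> [-8]
PUSH -8 -> [-8, -8]
DIV     -> [1]
DUP     -> [1, 1]
EQ      -> [1]
DUP     -> [1, 1]
OVER    -> [1, 1, 1]
NEG     -> [1, 1, -1]
SWAP    -> [1, -1, 1]
ROT     -> [-1, 1, 1]
ROT     -> [1, 1, -1]

[1, 1, -1]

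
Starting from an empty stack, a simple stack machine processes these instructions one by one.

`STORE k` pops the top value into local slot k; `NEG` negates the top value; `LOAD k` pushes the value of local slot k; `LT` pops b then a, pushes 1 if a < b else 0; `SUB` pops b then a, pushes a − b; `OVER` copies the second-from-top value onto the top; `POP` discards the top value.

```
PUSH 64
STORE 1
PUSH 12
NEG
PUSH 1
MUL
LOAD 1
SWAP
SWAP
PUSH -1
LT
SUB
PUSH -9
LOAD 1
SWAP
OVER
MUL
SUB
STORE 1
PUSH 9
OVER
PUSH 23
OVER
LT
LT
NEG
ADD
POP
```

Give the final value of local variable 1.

PUSH 64  [64]
STORE 1  []
PUSH 12  [12]
NEG      [-12]
PUSH 1   [-12, 1]
MUL      [-12]
LOAD 1   [-12, 64]
SWAP     [64, -12]
SWAP     [-12, 64]
PUSH -1  [-12, 64, -1]
LT       [-12, 0]
SUB      [-12]
PUSH -9  [-12, -9]
LOAD 1   [-12, -9, 64]
SWAP     [-12, 64, -9]
OVER     [-12, 64, -9, 64]
MUL      [-12, 64, -576]
SUB      [-12, 640]
STORE 1  [-12]
PUSH 9   [-12, 9]
OVER     [-12, 9, -12]
PUSH 23  [-12, 9, -12, 23]
OVER     [-12, 9, -12, 23, -12]
LT       [-12, 9, -12, 0]
LT       [-12, 9, 1]
NEG      [-12, 9, -1]
ADD      [-12, 8]
POP      [-12]

640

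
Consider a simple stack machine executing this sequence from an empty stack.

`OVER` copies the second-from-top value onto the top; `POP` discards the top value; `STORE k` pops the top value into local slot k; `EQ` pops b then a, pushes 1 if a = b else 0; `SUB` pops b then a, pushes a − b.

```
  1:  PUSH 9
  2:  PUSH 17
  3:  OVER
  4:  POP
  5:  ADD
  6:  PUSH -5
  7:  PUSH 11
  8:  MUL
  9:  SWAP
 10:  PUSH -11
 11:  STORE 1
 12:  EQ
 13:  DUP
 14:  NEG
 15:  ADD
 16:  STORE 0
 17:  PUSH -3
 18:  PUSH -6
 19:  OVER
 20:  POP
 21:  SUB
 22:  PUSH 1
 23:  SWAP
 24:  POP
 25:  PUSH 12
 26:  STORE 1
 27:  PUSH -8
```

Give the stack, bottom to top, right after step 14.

PUSH 9   → [9]
PUSH 17  → [9, 17]
OVER     → [9, 17, 9]
POP      → [9, 17]
ADD      → [26]
PUSH -5  → [26, -5]
PUSH 11  → [26, -5, 11]
MUL      → [26, -55]
SWAP     → [-55, 26]
PUSH -11 → [-55, 26, -11]
STORE 1  → [-55, 26]
EQ       → [0]
DUP      → [0, 0]
NEG      → [0, 0]

[0, 0]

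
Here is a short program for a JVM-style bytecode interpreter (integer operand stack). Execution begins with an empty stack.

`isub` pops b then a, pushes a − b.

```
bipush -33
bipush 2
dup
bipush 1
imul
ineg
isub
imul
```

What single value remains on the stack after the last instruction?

bipush -33 -> [-33]
bipush 2   -> [-33, 2]
dup        -> [-33, 2, 2]
bipush 1   -> [-33, 2, 2, 1]
imul       -> [-33, 2, 2]
ineg       -> [-33, 2, -2]
isub       -> [-33, 4]
imul       -> [-132]

-132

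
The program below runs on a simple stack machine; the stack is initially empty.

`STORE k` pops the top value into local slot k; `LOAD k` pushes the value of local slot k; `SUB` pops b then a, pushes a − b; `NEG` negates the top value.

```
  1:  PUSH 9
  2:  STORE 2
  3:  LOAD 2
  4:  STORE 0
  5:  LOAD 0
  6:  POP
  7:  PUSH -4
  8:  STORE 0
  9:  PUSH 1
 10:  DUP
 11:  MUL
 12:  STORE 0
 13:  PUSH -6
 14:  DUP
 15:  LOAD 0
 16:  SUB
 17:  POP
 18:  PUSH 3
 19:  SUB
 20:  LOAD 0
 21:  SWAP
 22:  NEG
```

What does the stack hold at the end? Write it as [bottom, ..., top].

[1, 9]

PUSH 9  -> 9
STORE 2 -> (empty)
LOAD 2  -> 9
STORE 0 -> (empty)
LOAD 0  -> 9
POP     -> (empty)
PUSH -4 -> -4
STORE 0 -> (empty)
PUSH 1  -> 1
DUP     -> 1 1
MUL     -> 1
STORE 0 -> (empty)
PUSH -6 -> -6
DUP     -> -6 -6
LOAD 0  -> -6 -6 1
SUB     -> -6 -7
POP     -> -6
PUSH 3  -> -6 3
SUB     -> -9
LOAD 0  -> -9 1
SWAP    -> 1 -9
NEG     -> 1 9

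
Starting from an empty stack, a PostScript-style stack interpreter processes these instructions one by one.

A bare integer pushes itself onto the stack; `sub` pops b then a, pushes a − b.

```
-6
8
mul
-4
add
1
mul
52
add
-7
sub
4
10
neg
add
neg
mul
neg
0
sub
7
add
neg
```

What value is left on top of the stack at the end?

35

-6   [-6]
8    [-6, 8]
mul  [-48]
-4   [-48, -4]
add  [-52]
1    [-52, 1]
mul  [-52]
52   [-52, 52]
add  [0]
-7   [0, -7]
sub  [7]
4    [7, 4]
10   [7, 4, 10]
neg  [7, 4, -10]
add  [7, -6]
neg  [7, 6]
mul  [42]
neg  [-42]
0    [-42, 0]
sub  [-42]
7    [-42, 7]
add  [-35]
neg  [35]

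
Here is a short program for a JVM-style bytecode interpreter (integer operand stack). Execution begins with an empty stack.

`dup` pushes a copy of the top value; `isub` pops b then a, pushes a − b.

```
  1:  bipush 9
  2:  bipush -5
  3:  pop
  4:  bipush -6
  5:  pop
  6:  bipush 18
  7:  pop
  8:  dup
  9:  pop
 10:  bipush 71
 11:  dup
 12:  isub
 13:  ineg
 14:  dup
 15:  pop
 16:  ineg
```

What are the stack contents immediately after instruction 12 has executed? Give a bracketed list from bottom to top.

[9, 0]

bipush 9  -> [9]
bipush -5 -> [9, -5]
pop       -> [9]
bipush -6 -> [9, -6]
pop       -> [9]
bipush 18 -> [9, 18]
pop       -> [9]
dup       -> [9, 9]
pop       -> [9]
bipush 71 -> [9, 71]
dup       -> [9, 71, 71]
isub      -> [9, 0]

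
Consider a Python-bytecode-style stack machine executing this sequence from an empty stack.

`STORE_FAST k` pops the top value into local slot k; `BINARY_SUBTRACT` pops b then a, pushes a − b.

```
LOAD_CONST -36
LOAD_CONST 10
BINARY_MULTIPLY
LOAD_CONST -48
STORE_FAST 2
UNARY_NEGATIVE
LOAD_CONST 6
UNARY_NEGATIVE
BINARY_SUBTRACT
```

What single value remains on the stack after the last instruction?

LOAD_CONST -36  : [-36]
LOAD_CONST 10   : [-36, 10]
BINARY_MULTIPLY : [-360]
LOAD_CONST -48  : [-360, -48]
STORE_FAST 2    : [-360]
UNARY_NEGATIVE  : [360]
LOAD_CONST 6    : [360, 6]
UNARY_NEGATIVE  : [360, -6]
BINARY_SUBTRACT : [366]

366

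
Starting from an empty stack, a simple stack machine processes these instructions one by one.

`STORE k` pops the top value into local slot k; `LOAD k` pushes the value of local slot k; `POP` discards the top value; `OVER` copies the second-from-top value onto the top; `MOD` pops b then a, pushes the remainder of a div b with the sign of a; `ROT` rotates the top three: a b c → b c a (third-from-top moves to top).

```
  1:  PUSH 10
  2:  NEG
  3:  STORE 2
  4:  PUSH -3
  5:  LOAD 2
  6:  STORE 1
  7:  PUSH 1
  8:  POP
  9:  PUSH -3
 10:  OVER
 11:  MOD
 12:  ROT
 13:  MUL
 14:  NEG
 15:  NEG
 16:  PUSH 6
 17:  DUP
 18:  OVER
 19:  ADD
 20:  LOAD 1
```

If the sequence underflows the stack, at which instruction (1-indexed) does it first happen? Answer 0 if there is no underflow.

PUSH 10 → 10
NEG     → -10
STORE 2 → (empty)
PUSH -3 → -3
LOAD 2  → -3 -10
STORE 1 → -3
PUSH 1  → -3 1
POP     → -3
PUSH -3 → -3 -3
OVER    → -3 -3 -3
MOD     → -3 0
ROT  — needs 3 operands, stack has 2 → underflow

12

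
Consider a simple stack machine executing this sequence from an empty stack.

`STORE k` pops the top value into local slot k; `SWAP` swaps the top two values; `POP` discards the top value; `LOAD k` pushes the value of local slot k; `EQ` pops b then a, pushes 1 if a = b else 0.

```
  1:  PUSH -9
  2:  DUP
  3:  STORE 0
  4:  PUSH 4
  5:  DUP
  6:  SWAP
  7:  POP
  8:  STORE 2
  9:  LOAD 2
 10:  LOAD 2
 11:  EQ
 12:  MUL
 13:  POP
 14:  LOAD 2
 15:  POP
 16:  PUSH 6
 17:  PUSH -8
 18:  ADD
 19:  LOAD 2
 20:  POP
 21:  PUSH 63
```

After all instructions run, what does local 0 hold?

-9

PUSH -9 → [-9]
DUP     → [-9, -9]
STORE 0 → [-9]
PUSH 4  → [-9, 4]
DUP     → [-9, 4, 4]
SWAP    → [-9, 4, 4]
POP     → [-9, 4]
STORE 2 → [-9]
LOAD 2  → [-9, 4]
LOAD 2  → [-9, 4, 4]
EQ      → [-9, 1]
MUL     → [-9]
POP     → []
LOAD 2  → [4]
POP     → []
PUSH 6  → [6]
PUSH -8 → [6, -8]
ADD     → [-2]
LOAD 2  → [-2, 4]
POP     → [-2]
PUSH 63 → [-2, 63]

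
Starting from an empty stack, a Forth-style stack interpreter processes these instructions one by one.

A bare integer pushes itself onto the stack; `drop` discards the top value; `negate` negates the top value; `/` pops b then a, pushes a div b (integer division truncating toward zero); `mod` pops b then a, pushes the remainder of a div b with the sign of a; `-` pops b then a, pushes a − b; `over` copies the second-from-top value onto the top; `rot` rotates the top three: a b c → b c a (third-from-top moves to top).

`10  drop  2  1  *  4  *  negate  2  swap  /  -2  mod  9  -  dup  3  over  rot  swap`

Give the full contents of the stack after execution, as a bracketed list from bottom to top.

10     → [10]
drop   → []
2      → [2]
1      → [2, 1]
*      → [2]
4      → [2, 4]
*      → [8]
negate → [-8]
2      → [-8, 2]
swap   → [2, -8]
/      → [0]
-2     → [0, -2]
mod    → [0]
9      → [0, 9]
-      → [-9]
dup    → [-9, -9]
3      → [-9, -9, 3]
over   → [-9, -9, 3, -9]
rot    → [-9, 3, -9, -9]
swap   → [-9, 3, -9, -9]

[-9, 3, -9, -9]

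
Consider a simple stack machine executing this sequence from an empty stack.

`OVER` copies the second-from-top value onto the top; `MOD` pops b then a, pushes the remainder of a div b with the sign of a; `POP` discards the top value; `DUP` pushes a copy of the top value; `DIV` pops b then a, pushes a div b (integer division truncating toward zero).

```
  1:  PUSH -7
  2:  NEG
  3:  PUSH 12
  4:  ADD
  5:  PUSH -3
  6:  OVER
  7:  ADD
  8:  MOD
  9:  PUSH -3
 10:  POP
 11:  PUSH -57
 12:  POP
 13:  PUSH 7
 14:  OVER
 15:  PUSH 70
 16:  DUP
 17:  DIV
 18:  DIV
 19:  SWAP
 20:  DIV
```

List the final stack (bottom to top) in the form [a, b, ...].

PUSH -7  → [-7]
NEG      → [7]
PUSH 12  → [7, 12]
ADD      → [19]
PUSH -3  → [19, -3]
OVER     → [19, -3, 19]
ADD      → [19, 16]
MOD      → [3]
PUSH -3  → [3, -3]
POP      → [3]
PUSH -57 → [3, -57]
POP      → [3]
PUSH 7   → [3, 7]
OVER     → [3, 7, 3]
PUSH 70  → [3, 7, 3, 70]
DUP      → [3, 7, 3, 70, 70]
DIV      → [3, 7, 3, 1]
DIV      → [3, 7, 3]
SWAP     → [3, 3, 7]
DIV      → [3, 0]

[3, 0]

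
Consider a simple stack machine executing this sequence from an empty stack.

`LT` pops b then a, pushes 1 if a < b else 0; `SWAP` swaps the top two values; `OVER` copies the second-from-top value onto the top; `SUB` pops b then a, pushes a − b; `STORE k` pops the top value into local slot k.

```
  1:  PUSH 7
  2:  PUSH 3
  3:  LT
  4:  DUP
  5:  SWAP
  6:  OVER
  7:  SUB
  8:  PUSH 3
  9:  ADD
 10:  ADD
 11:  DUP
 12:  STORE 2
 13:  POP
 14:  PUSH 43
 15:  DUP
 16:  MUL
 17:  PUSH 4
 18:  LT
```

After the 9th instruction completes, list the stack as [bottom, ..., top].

PUSH 7 : 7
PUSH 3 : 7 3
LT     : 0
DUP    : 0 0
SWAP   : 0 0
OVER   : 0 0 0
SUB    : 0 0
PUSH 3 : 0 0 3
ADD    : 0 3

[0, 3]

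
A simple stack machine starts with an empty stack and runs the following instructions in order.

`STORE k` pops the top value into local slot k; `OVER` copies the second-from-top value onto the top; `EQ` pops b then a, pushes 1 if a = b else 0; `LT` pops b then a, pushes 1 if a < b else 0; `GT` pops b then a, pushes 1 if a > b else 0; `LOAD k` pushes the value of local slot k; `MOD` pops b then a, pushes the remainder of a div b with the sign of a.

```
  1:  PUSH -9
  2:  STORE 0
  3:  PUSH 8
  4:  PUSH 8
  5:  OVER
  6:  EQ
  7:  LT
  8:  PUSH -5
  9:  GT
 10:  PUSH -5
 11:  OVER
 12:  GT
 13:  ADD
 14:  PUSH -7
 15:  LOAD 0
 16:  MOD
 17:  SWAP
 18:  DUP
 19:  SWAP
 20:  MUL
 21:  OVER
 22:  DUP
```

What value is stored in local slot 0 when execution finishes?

-9

PUSH -9 -> [-9]
STORE 0 -> []
PUSH 8  -> [8]
PUSH 8  -> [8, 8]
OVER    -> [8, 8, 8]
EQ      -> [8, 1]
LT      -> [0]
PUSH -5 -> [0, -5]
GT      -> [1]
PUSH -5 -> [1, -5]
OVER    -> [1, -5, 1]
GT      -> [1, 0]
ADD     -> [1]
PUSH -7 -> [1, -7]
LOAD 0  -> [1, -7, -9]
MOD     -> [1, -7]
SWAP    -> [-7, 1]
DUP     -> [-7, 1, 1]
SWAP    -> [-7, 1, 1]
MUL     -> [-7, 1]
OVER    -> [-7, 1, -7]
DUP     -> [-7, 1, -7, -7]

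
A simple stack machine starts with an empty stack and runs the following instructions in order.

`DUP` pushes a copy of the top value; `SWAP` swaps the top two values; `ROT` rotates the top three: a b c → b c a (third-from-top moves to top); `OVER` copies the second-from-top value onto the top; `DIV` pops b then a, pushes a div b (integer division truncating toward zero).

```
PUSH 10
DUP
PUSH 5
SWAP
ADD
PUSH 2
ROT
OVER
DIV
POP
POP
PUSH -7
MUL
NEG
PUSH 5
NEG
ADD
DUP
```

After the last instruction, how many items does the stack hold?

2

PUSH 10  [10]
DUP      [10, 10]
PUSH 5   [10, 10, 5]
SWAP     [10, 5, 10]
ADD      [10, 15]
PUSH 2   [10, 15, 2]
ROT      [15, 2, 10]
OVER     [15, 2, 10, 2]
DIV      [15, 2, 5]
POP      [15, 2]
POP      [15]
PUSH -7  [15, -7]
MUL      [-105]
NEG      [105]
PUSH 5   [105, 5]
NEG      [105, -5]
ADD      [100]
DUP      [100, 100]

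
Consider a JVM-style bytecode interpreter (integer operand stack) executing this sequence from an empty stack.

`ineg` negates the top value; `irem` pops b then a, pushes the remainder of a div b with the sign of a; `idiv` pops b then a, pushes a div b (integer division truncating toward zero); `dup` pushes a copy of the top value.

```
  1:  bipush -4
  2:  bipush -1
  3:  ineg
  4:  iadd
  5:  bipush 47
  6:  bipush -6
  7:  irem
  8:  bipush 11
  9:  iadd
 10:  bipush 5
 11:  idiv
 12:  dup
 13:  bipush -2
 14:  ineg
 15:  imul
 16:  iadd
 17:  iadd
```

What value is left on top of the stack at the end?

bipush -4 : -4
bipush -1 : -4 -1
ineg      : -4 1
iadd      : -3
bipush 47 : -3 47
bipush -6 : -3 47 -6
irem      : -3 5
bipush 11 : -3 5 11
iadd      : -3 16
bipush 5  : -3 16 5
idiv      : -3 3
dup       : -3 3 3
bipush -2 : -3 3 3 -2
ineg      : -3 3 3 2
imul      : -3 3 6
iadd      : -3 9
iadd      : 6

6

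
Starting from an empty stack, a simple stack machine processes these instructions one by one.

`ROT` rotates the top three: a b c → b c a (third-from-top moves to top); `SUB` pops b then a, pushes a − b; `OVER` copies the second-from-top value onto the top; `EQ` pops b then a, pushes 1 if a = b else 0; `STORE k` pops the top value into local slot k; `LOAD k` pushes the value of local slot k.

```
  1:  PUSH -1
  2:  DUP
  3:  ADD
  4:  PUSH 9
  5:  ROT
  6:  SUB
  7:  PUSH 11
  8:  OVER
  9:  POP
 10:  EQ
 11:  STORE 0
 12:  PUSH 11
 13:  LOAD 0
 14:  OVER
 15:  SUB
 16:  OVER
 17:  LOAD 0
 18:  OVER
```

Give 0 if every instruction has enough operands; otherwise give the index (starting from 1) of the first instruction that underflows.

PUSH -1  -1
DUP      -1 -1
ADD      -2
PUSH 9   -2 9
ROT  — needs 3 operands, stack has 2 → underflow

5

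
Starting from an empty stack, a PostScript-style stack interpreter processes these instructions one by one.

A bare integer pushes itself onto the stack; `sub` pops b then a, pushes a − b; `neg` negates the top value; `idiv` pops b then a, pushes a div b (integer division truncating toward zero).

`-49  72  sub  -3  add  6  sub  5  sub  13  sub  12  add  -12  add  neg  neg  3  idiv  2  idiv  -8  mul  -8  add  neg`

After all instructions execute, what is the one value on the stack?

-49  -> [-49]
72   -> [-49, 72]
sub  -> [-121]
-3   -> [-121, -3]
add  -> [-124]
6    -> [-124, 6]
sub  -> [-130]
5    -> [-130, 5]
sub  -> [-135]
13   -> [-135, 13]
sub  -> [-148]
12   -> [-148, 12]
add  -> [-136]
-12  -> [-136, -12]
add  -> [-148]
neg  -> [148]
neg  -> [-148]
3    -> [-148, 3]
idiv -> [-49]
2    -> [-49, 2]
idiv -> [-24]
-8   -> [-24, -8]
mul  -> [192]
-8   -> [192, -8]
add  -> [184]
neg  -> [-184]

-184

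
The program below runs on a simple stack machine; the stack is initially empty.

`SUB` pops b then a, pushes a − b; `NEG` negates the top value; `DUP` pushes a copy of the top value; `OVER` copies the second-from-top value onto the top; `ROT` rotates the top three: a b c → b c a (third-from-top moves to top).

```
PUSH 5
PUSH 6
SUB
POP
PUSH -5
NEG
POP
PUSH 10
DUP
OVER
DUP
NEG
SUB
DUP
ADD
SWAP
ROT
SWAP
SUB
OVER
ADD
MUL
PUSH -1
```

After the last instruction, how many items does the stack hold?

2

PUSH 5  → [5]
PUSH 6  → [5, 6]
SUB     → [-1]
POP     → []
PUSH -5 → [-5]
NEG     → [5]
POP     → []
PUSH 10 → [10]
DUP     → [10, 10]
OVER    → [10, 10, 10]
DUP     → [10, 10, 10, 10]
NEG     → [10, 10, 10, -10]
SUB     → [10, 10, 20]
DUP     → [10, 10, 20, 20]
ADD     → [10, 10, 40]
SWAP    → [10, 40, 10]
ROT     → [40, 10, 10]
SWAP    → [40, 10, 10]
SUB     → [40, 0]
OVER    → [40, 0, 40]
ADD     → [40, 40]
MUL     → [1600]
PUSH -1 → [1600, -1]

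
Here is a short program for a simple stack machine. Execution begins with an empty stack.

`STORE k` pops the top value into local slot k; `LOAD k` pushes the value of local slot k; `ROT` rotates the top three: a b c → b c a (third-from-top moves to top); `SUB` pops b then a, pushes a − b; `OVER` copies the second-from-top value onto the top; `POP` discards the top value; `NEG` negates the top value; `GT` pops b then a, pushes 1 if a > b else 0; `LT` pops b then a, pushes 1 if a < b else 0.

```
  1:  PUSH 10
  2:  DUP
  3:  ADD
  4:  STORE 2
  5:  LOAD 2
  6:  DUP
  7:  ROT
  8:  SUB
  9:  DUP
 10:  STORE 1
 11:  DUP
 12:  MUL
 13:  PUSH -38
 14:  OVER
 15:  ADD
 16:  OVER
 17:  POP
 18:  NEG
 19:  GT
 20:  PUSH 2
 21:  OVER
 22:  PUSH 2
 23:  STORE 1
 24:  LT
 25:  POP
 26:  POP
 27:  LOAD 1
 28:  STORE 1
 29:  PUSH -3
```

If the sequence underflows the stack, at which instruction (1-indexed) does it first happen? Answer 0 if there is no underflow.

7

PUSH 10 -> [10]
DUP     -> [10, 10]
ADD     -> [20]
STORE 2 -> []
LOAD 2  -> [20]
DUP     -> [20, 20]
ROT  — needs 3 operands, stack has 2 → underflow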